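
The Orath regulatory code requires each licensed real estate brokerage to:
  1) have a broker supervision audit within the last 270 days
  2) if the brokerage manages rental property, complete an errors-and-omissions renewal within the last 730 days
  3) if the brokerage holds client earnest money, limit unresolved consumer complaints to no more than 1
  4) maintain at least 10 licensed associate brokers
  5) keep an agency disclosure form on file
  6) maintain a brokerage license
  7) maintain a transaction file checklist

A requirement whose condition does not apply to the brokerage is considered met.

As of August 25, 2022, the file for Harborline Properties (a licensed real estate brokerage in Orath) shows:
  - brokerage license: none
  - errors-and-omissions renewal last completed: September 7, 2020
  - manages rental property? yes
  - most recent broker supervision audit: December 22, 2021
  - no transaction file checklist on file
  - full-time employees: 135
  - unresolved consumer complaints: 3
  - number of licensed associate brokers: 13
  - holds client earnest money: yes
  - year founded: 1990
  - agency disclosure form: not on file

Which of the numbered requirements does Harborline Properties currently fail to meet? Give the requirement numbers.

1. broker supervision audit 246 days ago vs limit 270 → met
2. condition 'manages rental property' holds; errors-and-omissions renewal 717 days ago vs limit 730 → met
3. condition 'holds client earnest money' holds; unresolved consumer complaints 3 > 1 → not met
4. licensed associate brokers 13 ≥ 10 → met
5. agency disclosure form absent → not met
6. brokerage license absent → not met
7. transaction file checklist absent → not met
Not met: 3, 5, 6, 7

3, 5, 6, 7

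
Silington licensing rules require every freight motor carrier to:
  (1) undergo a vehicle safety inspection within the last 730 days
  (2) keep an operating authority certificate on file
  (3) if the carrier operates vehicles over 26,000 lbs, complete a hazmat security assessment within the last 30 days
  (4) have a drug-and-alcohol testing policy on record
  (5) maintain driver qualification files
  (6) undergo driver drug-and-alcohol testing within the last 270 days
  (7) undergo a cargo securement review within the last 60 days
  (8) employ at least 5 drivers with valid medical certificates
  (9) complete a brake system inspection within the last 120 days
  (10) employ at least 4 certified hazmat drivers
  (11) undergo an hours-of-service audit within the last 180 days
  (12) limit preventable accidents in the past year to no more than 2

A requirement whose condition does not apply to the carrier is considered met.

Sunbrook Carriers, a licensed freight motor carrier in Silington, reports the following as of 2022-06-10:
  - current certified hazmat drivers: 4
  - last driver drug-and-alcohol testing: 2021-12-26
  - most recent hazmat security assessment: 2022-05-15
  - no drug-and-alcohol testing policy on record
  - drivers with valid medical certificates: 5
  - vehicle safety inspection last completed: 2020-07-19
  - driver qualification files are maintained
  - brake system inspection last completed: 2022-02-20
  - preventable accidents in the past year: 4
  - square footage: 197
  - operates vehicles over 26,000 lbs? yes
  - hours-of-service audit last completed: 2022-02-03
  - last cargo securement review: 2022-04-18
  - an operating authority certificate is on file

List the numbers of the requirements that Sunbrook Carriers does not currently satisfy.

4, 12

1. vehicle safety inspection 691 days ago vs limit 730 → met
2. operating authority certificate present → met
3. condition 'operates vehicles over 26,000 lbs' holds; hazmat security assessment 26 days ago vs limit 30 → met
4. drug-and-alcohol testing policy absent → not met
5. driver qualification files present → met
6. driver drug-and-alcohol testing 166 days ago vs limit 270 → met
7. cargo securement review 53 days ago vs limit 60 → met
8. drivers with valid medical certificates 5 ≥ 5 → met
9. brake system inspection 110 days ago vs limit 120 → met
10. certified hazmat drivers 4 ≥ 4 → met
11. hours-of-service audit 127 days ago vs limit 180 → met
12. preventable accidents in the past year 4 > 2 → not met
Not met: 4, 12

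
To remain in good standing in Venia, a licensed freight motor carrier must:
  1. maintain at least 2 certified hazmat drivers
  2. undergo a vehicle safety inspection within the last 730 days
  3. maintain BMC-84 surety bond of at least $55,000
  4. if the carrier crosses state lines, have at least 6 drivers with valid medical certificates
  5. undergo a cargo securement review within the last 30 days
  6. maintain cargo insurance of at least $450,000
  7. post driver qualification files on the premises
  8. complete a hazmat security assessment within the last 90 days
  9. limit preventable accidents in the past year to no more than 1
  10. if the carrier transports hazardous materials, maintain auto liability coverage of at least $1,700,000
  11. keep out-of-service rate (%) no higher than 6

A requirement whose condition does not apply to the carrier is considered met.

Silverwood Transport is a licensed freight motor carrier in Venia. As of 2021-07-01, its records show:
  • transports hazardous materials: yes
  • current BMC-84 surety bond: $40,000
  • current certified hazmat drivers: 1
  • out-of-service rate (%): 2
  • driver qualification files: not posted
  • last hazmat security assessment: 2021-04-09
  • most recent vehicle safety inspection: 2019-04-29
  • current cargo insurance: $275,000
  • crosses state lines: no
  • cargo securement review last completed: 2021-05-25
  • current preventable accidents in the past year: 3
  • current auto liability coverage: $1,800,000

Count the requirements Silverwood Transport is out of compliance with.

1. certified hazmat drivers 1 < 2 → not met
2. vehicle safety inspection 794 days ago vs limit 730 → not met
3. BMC-84 surety bond $40,000 < $55,000 → not met
4. condition 'crosses state lines' does not hold → requirement n/a → met
5. cargo securement review 37 days ago vs limit 30 → not met
6. cargo insurance $275,000 < $450,000 → not met
7. driver qualification files absent → not met
8. hazmat security assessment 83 days ago vs limit 90 → met
9. preventable accidents in the past year 3 > 1 → not met
10. condition 'transports hazardous materials' holds; auto liability coverage $1,800,000 ≥ $1,700,000 → met
11. out-of-service rate (%) 2 ≤ 6 → met
Not met: 7 of 11

7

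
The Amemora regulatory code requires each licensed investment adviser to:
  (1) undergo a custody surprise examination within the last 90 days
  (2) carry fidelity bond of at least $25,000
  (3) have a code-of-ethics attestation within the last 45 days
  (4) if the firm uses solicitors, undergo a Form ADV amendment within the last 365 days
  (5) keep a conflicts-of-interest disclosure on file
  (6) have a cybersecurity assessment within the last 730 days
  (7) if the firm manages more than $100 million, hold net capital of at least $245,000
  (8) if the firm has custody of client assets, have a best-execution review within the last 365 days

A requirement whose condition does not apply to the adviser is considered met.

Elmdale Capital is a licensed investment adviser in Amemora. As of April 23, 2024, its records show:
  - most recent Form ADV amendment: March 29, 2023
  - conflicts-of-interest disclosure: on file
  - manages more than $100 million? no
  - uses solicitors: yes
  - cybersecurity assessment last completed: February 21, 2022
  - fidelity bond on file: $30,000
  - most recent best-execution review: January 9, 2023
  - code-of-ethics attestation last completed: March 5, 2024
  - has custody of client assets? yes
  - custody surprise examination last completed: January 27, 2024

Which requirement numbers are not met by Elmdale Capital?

1. custody surprise examination 87 days ago vs limit 90 → met
2. fidelity bond $30,000 ≥ $25,000 → met
3. code-of-ethics attestation 49 days ago vs limit 45 → not met
4. condition 'uses solicitors' holds; Form ADV amendment 391 days ago vs limit 365 → not met
5. conflicts-of-interest disclosure present → met
6. cybersecurity assessment 792 days ago vs limit 730 → not met
7. condition 'manages more than $100 million' does not hold → requirement n/a → met
8. condition 'has custody of client assets' holds; best-execution review 470 days ago vs limit 365 → not met
Not met: 3, 4, 6, 8

3, 4, 6, 8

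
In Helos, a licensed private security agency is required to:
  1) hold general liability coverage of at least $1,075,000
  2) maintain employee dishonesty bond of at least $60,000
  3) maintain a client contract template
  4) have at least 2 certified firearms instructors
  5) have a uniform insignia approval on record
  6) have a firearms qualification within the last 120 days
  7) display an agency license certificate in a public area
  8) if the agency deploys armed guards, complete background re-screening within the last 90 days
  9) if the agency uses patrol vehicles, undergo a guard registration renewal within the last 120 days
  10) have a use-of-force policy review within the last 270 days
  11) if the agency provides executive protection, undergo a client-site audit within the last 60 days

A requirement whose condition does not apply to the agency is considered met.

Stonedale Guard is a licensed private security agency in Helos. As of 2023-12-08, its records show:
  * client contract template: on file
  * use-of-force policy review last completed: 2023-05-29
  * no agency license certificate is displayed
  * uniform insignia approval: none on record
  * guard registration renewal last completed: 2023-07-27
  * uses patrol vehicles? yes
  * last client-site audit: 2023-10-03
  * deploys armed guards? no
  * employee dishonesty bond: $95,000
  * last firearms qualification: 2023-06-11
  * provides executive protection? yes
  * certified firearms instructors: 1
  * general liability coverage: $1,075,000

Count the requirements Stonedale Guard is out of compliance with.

6

1. general liability coverage $1,075,000 ≥ $1,075,000 → met
2. employee dishonesty bond $95,000 ≥ $60,000 → met
3. client contract template present → met
4. certified firearms instructors 1 < 2 → not met
5. uniform insignia approval absent → not met
6. firearms qualification 180 days ago vs limit 120 → not met
7. agency license certificate absent → not met
8. condition 'deploys armed guards' does not hold → requirement n/a → met
9. condition 'uses patrol vehicles' holds; guard registration renewal 134 days ago vs limit 120 → not met
10. use-of-force policy review 193 days ago vs limit 270 → met
11. condition 'provides executive protection' holds; client-site audit 66 days ago vs limit 60 → not met
Not met: 6 of 11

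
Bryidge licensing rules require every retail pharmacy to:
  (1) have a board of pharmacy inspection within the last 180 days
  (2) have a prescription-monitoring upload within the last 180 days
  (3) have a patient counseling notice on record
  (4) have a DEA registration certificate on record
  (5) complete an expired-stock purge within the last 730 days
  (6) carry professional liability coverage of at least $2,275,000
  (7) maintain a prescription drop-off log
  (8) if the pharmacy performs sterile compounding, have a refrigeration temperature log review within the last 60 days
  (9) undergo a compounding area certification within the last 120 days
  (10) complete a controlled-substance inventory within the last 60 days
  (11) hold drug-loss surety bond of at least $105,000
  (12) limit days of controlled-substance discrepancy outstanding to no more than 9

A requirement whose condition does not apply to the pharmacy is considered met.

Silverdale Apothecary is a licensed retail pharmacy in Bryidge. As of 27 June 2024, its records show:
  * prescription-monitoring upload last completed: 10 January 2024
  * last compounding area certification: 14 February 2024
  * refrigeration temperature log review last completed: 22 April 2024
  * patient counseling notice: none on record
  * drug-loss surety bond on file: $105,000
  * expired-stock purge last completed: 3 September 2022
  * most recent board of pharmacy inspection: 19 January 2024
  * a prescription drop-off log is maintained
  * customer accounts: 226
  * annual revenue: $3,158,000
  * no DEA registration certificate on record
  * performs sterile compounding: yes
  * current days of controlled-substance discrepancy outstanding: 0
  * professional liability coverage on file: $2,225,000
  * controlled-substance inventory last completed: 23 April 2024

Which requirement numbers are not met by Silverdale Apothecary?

1. board of pharmacy inspection 160 days ago vs limit 180 → met
2. prescription-monitoring upload 169 days ago vs limit 180 → met
3. patient counseling notice absent → not met
4. DEA registration certificate absent → not met
5. expired-stock purge 663 days ago vs limit 730 → met
6. professional liability coverage $2,225,000 < $2,275,000 → not met
7. prescription drop-off log present → met
8. condition 'performs sterile compounding' holds; refrigeration temperature log review 66 days ago vs limit 60 → not met
9. compounding area certification 134 days ago vs limit 120 → not met
10. controlled-substance inventory 65 days ago vs limit 60 → not met
11. drug-loss surety bond $105,000 ≥ $105,000 → met
12. days of controlled-substance discrepancy outstanding 0 ≤ 9 → met
Not met: 3, 4, 6, 8, 9, 10

3, 4, 6, 8, 9, 10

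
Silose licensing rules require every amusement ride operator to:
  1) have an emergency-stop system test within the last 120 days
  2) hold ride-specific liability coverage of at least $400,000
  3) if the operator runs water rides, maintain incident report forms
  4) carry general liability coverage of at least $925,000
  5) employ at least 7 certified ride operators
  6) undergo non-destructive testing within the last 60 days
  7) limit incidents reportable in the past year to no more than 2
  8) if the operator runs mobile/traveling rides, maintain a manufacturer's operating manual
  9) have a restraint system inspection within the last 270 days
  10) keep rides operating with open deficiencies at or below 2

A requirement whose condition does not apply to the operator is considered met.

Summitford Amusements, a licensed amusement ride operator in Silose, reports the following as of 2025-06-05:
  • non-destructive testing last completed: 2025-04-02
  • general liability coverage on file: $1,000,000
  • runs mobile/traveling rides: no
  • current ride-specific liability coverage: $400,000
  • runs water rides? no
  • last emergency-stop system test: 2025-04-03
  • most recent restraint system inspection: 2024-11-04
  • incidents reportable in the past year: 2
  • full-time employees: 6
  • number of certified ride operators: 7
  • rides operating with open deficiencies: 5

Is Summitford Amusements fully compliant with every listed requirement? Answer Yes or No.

No

1. emergency-stop system test 63 days ago vs limit 120 → met
2. ride-specific liability coverage $400,000 ≥ $400,000 → met
3. condition 'runs water rides' does not hold → requirement n/a → met
4. general liability coverage $1,000,000 ≥ $925,000 → met
5. certified ride operators 7 ≥ 7 → met
6. non-destructive testing 64 days ago vs limit 60 → not met
7. incidents reportable in the past year 2 ≤ 2 → met
8. condition 'runs mobile/traveling rides' does not hold → requirement n/a → met
9. restraint system inspection 213 days ago vs limit 270 → met
10. rides operating with open deficiencies 5 > 2 → not met
Not met: 6, 10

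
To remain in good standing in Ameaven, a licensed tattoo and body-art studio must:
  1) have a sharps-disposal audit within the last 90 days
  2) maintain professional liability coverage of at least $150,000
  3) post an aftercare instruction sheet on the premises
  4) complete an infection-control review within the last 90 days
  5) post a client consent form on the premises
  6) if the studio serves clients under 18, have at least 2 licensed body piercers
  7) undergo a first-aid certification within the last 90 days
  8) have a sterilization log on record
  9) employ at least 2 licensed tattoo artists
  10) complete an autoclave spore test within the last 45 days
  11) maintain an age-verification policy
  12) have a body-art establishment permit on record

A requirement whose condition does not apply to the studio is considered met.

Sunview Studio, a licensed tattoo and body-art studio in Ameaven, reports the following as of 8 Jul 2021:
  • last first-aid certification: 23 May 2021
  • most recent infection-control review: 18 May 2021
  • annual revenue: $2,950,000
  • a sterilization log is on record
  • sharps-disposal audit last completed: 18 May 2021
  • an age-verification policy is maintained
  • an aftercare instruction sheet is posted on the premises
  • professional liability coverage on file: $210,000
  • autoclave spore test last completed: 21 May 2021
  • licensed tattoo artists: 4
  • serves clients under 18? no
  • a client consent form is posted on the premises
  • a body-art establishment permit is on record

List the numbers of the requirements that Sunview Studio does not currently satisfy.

10

1. sharps-disposal audit 51 days ago vs limit 90 → met
2. professional liability coverage $210,000 ≥ $150,000 → met
3. aftercare instruction sheet present → met
4. infection-control review 51 days ago vs limit 90 → met
5. client consent form present → met
6. condition 'serves clients under 18' does not hold → requirement n/a → met
7. first-aid certification 46 days ago vs limit 90 → met
8. sterilization log present → met
9. licensed tattoo artists 4 ≥ 2 → met
10. autoclave spore test 48 days ago vs limit 45 → not met
11. age-verification policy present → met
12. body-art establishment permit present → met
Not met: 10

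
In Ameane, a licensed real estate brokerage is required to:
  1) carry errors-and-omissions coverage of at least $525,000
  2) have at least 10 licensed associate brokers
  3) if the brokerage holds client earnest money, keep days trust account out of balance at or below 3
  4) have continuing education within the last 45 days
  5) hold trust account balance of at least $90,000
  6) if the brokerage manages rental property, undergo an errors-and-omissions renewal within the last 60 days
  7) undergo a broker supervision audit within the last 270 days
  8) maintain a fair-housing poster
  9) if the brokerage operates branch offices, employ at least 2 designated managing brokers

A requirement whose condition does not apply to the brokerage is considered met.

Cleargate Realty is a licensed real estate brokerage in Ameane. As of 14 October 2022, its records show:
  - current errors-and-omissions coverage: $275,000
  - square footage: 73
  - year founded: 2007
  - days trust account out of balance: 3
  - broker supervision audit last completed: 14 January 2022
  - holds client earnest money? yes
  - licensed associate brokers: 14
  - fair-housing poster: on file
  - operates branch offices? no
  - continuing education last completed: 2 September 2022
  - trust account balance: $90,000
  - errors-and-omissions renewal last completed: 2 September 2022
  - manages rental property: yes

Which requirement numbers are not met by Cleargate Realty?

1, 7

1. errors-and-omissions coverage $275,000 < $525,000 → not met
2. licensed associate brokers 14 ≥ 10 → met
3. condition 'holds client earnest money' holds; days trust account out of balance 3 ≤ 3 → met
4. continuing education 42 days ago vs limit 45 → met
5. trust account balance $90,000 ≥ $90,000 → met
6. condition 'manages rental property' holds; errors-and-omissions renewal 42 days ago vs limit 60 → met
7. broker supervision audit 273 days ago vs limit 270 → not met
8. fair-housing poster present → met
9. condition 'operates branch offices' does not hold → requirement n/a → met
Not met: 1, 7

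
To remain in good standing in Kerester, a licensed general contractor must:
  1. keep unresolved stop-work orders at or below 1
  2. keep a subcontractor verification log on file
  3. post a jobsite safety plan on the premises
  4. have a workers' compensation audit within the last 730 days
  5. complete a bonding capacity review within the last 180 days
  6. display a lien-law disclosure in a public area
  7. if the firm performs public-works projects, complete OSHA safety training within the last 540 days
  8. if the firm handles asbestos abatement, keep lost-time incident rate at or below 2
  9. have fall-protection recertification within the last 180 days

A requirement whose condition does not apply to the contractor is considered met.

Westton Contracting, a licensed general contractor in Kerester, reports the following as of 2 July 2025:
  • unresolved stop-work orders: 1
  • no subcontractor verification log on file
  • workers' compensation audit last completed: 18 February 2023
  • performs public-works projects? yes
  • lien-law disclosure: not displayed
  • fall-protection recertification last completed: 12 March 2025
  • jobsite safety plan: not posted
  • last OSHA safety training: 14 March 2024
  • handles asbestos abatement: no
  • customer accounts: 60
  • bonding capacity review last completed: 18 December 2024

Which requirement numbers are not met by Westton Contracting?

2, 3, 4, 5, 6

1. unresolved stop-work orders 1 ≤ 1 → met
2. subcontractor verification log absent → not met
3. jobsite safety plan absent → not met
4. workers' compensation audit 865 days ago vs limit 730 → not met
5. bonding capacity review 196 days ago vs limit 180 → not met
6. lien-law disclosure absent → not met
7. condition 'performs public-works projects' holds; OSHA safety training 475 days ago vs limit 540 → met
8. condition 'handles asbestos abatement' does not hold → requirement n/a → met
9. fall-protection recertification 112 days ago vs limit 180 → met
Not met: 2, 3, 4, 5, 6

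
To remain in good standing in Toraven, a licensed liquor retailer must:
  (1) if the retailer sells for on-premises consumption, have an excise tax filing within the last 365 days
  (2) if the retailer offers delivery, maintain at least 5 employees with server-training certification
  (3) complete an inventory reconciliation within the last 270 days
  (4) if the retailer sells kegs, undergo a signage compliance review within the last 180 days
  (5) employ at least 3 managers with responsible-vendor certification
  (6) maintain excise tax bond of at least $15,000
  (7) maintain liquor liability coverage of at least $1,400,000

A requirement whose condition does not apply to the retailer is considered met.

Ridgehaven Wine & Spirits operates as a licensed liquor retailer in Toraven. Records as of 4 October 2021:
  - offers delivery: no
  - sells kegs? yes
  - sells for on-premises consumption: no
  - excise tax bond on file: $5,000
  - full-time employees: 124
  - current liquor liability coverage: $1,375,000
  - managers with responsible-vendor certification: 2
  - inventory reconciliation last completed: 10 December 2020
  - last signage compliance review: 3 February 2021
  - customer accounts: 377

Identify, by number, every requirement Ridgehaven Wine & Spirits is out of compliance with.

1. condition 'sells for on-premises consumption' does not hold → requirement n/a → met
2. condition 'offers delivery' does not hold → requirement n/a → met
3. inventory reconciliation 298 days ago vs limit 270 → not met
4. condition 'sells kegs' holds; signage compliance review 243 days ago vs limit 180 → not met
5. managers with responsible-vendor certification 2 < 3 → not met
6. excise tax bond $5,000 < $15,000 → not met
7. liquor liability coverage $1,375,000 < $1,400,000 → not met
Not met: 3, 4, 5, 6, 7

3, 4, 5, 6, 7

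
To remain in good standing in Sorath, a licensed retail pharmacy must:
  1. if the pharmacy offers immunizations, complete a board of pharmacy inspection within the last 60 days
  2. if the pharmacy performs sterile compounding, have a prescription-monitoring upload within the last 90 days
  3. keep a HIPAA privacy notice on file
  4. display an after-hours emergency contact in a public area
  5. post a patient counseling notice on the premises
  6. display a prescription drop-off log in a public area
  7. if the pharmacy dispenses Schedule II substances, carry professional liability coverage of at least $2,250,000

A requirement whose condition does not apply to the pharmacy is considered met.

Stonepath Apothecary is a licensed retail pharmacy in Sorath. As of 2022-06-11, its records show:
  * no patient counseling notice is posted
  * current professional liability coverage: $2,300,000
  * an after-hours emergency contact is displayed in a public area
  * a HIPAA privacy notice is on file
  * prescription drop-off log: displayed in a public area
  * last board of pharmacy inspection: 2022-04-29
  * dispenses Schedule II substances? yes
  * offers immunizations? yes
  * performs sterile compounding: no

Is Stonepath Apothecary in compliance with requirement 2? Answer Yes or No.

2. condition 'performs sterile compounding' does not hold → requirement n/a → met

Yes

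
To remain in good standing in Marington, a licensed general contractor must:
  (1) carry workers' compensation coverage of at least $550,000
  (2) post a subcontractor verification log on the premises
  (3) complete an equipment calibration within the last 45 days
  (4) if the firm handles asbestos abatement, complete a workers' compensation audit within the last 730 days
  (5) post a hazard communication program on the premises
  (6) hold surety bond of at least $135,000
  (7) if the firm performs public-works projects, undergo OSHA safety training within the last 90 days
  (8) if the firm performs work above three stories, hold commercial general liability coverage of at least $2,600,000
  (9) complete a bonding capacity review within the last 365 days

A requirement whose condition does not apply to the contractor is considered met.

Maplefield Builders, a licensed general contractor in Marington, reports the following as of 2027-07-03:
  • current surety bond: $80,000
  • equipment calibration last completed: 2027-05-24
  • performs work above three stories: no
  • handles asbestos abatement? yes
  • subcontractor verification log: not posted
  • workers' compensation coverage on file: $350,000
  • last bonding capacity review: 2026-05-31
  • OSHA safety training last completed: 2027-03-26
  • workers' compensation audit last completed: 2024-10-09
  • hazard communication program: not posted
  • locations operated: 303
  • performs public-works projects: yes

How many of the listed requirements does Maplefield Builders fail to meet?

7

1. workers' compensation coverage $350,000 < $550,000 → not met
2. subcontractor verification log absent → not met
3. equipment calibration 40 days ago vs limit 45 → met
4. condition 'handles asbestos abatement' holds; workers' compensation audit 997 days ago vs limit 730 → not met
5. hazard communication program absent → not met
6. surety bond $80,000 < $135,000 → not met
7. condition 'performs public-works projects' holds; OSHA safety training 99 days ago vs limit 90 → not met
8. condition 'performs work above three stories' does not hold → requirement n/a → met
9. bonding capacity review 398 days ago vs limit 365 → not met
Not met: 7 of 9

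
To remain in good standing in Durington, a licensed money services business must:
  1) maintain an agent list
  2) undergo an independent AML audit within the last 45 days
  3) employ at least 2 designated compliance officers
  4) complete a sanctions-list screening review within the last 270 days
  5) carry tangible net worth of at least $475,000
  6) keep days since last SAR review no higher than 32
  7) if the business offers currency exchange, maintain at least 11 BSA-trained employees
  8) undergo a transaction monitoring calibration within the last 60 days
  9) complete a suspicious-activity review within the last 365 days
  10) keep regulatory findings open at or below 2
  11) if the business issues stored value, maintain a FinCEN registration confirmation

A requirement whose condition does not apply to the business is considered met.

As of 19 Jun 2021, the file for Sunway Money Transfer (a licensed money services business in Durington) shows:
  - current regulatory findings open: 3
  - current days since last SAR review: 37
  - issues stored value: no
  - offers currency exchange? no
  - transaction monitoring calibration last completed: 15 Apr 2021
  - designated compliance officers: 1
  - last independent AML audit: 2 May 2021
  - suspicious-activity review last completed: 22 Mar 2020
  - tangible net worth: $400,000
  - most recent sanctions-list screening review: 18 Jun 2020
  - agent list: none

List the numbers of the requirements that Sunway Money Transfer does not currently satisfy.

1, 2, 3, 4, 5, 6, 8, 9, 10

1. agent list absent → not met
2. independent AML audit 48 days ago vs limit 45 → not met
3. designated compliance officers 1 < 2 → not met
4. sanctions-list screening review 366 days ago vs limit 270 → not met
5. tangible net worth $400,000 < $475,000 → not met
6. days since last SAR review 37 > 32 → not met
7. condition 'offers currency exchange' does not hold → requirement n/a → met
8. transaction monitoring calibration 65 days ago vs limit 60 → not met
9. suspicious-activity review 454 days ago vs limit 365 → not met
10. regulatory findings open 3 > 2 → not met
11. condition 'issues stored value' does not hold → requirement n/a → met
Not met: 1, 2, 3, 4, 5, 6, 8, 9, 10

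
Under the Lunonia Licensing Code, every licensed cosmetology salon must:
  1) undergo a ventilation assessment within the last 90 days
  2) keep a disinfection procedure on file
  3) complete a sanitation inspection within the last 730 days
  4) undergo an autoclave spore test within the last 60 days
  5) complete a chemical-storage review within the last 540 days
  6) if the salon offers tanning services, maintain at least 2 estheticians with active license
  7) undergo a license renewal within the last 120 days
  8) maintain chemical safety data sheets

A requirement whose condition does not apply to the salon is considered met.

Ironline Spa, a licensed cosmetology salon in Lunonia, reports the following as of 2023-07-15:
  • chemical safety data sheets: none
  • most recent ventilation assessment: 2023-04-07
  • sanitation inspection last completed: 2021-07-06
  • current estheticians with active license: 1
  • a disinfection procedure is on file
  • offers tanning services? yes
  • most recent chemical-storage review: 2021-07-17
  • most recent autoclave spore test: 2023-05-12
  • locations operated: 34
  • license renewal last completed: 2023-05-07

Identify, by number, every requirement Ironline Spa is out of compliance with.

1, 3, 4, 5, 6, 8

1. ventilation assessment 99 days ago vs limit 90 → not met
2. disinfection procedure present → met
3. sanitation inspection 739 days ago vs limit 730 → not met
4. autoclave spore test 64 days ago vs limit 60 → not met
5. chemical-storage review 728 days ago vs limit 540 → not met
6. condition 'offers tanning services' holds; estheticians with active license 1 < 2 → not met
7. license renewal 69 days ago vs limit 120 → met
8. chemical safety data sheets absent → not met
Not met: 1, 3, 4, 5, 6, 8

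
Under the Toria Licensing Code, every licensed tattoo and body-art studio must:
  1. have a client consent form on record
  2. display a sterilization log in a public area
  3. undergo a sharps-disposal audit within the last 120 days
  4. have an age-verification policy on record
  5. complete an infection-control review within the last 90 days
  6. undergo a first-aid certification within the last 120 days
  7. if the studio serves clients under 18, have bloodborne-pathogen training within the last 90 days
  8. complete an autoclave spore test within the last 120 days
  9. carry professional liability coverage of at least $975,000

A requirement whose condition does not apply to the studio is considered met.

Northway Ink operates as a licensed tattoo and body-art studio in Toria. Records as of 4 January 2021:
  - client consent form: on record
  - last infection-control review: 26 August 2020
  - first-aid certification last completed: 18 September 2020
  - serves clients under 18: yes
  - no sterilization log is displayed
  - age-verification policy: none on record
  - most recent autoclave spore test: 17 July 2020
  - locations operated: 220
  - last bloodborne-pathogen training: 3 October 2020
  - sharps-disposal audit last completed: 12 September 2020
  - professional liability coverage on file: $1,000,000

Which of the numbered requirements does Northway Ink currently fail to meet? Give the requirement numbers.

1. client consent form present → met
2. sterilization log absent → not met
3. sharps-disposal audit 114 days ago vs limit 120 → met
4. age-verification policy absent → not met
5. infection-control review 131 days ago vs limit 90 → not met
6. first-aid certification 108 days ago vs limit 120 → met
7. condition 'serves clients under 18' holds; bloodborne-pathogen training 93 days ago vs limit 90 → not met
8. autoclave spore test 171 days ago vs limit 120 → not met
9. professional liability coverage $1,000,000 ≥ $975,000 → met
Not met: 2, 4, 5, 7, 8

2, 4, 5, 7, 8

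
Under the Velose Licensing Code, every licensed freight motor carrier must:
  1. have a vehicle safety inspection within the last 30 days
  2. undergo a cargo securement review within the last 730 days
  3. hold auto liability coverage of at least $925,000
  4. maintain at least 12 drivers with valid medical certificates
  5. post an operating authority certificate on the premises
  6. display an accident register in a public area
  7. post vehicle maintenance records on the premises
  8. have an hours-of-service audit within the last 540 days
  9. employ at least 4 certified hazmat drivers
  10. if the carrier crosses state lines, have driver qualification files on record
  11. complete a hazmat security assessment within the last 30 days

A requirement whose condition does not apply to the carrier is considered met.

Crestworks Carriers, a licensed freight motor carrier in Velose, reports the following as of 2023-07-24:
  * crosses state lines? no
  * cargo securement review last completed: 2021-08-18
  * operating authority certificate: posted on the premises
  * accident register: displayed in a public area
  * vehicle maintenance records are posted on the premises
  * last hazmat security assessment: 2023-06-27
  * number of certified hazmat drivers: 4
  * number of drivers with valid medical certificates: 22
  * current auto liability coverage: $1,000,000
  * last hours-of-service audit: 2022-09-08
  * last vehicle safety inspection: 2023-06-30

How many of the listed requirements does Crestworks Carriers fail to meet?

1. vehicle safety inspection 24 days ago vs limit 30 → met
2. cargo securement review 705 days ago vs limit 730 → met
3. auto liability coverage $1,000,000 ≥ $925,000 → met
4. drivers with valid medical certificates 22 ≥ 12 → met
5. operating authority certificate present → met
6. accident register present → met
7. vehicle maintenance records present → met
8. hours-of-service audit 319 days ago vs limit 540 → met
9. certified hazmat drivers 4 ≥ 4 → met
10. condition 'crosses state lines' does not hold → requirement n/a → met
11. hazmat security assessment 27 days ago vs limit 30 → met
Not met: 0 of 11

0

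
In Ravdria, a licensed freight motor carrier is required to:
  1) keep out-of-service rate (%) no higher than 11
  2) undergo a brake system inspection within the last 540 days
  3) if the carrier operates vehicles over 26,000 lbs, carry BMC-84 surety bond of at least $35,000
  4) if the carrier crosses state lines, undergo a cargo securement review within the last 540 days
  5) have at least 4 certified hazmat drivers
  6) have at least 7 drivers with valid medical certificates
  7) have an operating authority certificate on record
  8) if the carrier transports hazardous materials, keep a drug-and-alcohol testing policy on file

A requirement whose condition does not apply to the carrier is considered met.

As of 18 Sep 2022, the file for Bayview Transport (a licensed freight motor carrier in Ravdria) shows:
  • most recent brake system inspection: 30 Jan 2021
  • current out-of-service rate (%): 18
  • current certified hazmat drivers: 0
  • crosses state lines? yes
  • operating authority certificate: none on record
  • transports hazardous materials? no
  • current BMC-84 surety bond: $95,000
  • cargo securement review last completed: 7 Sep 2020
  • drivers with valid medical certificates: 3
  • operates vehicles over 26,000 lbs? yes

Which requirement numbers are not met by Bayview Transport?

1, 2, 4, 5, 6, 7

1. out-of-service rate (%) 18 > 11 → not met
2. brake system inspection 596 days ago vs limit 540 → not met
3. condition 'operates vehicles over 26,000 lbs' holds; BMC-84 surety bond $95,000 ≥ $35,000 → met
4. condition 'crosses state lines' holds; cargo securement review 741 days ago vs limit 540 → not met
5. certified hazmat drivers 0 < 4 → not met
6. drivers with valid medical certificates 3 < 7 → not met
7. operating authority certificate absent → not met
8. condition 'transports hazardous materials' does not hold → requirement n/a → met
Not met: 1, 2, 4, 5, 6, 7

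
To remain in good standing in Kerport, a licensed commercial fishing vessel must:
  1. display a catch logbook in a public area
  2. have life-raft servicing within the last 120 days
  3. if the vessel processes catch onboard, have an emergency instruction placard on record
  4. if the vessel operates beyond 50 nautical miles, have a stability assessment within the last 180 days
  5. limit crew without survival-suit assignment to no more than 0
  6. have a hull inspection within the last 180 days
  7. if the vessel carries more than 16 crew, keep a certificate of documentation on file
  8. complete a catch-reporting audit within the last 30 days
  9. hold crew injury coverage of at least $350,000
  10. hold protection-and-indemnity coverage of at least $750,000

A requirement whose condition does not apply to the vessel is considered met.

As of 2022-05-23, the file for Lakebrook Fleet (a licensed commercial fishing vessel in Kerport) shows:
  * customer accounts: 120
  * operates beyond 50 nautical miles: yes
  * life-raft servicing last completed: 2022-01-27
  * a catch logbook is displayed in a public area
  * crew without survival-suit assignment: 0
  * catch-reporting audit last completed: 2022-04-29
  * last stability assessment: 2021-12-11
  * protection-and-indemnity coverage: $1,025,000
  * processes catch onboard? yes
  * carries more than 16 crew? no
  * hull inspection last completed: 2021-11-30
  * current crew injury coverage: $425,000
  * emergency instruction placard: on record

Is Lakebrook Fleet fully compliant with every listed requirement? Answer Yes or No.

1. catch logbook present → met
2. life-raft servicing 116 days ago vs limit 120 → met
3. condition 'processes catch onboard' holds; emergency instruction placard present → met
4. condition 'operates beyond 50 nautical miles' holds; stability assessment 163 days ago vs limit 180 → met
5. crew without survival-suit assignment 0 ≤ 0 → met
6. hull inspection 174 days ago vs limit 180 → met
7. condition 'carries more than 16 crew' does not hold → requirement n/a → met
8. catch-reporting audit 24 days ago vs limit 30 → met
9. crew injury coverage $425,000 ≥ $350,000 → met
10. protection-and-indemnity coverage $1,025,000 ≥ $750,000 → met
All met.

Yes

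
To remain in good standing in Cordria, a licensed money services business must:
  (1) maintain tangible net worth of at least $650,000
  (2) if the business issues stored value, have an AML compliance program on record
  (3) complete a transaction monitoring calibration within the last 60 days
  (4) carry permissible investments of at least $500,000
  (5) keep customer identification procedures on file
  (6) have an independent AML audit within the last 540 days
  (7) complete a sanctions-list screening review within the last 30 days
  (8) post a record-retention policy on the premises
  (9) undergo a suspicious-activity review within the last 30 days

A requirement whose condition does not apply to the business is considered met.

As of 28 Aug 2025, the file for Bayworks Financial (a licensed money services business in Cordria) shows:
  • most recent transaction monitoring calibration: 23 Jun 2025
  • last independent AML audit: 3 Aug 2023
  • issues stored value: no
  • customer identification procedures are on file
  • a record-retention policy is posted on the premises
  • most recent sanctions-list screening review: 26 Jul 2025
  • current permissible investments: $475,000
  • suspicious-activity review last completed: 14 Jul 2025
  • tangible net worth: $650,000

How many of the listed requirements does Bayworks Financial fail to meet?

1. tangible net worth $650,000 ≥ $650,000 → met
2. condition 'issues stored value' does not hold → requirement n/a → met
3. transaction monitoring calibration 66 days ago vs limit 60 → not met
4. permissible investments $475,000 < $500,000 → not met
5. customer identification procedures present → met
6. independent AML audit 756 days ago vs limit 540 → not met
7. sanctions-list screening review 33 days ago vs limit 30 → not met
8. record-retention policy present → met
9. suspicious-activity review 45 days ago vs limit 30 → not met
Not met: 5 of 9

5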